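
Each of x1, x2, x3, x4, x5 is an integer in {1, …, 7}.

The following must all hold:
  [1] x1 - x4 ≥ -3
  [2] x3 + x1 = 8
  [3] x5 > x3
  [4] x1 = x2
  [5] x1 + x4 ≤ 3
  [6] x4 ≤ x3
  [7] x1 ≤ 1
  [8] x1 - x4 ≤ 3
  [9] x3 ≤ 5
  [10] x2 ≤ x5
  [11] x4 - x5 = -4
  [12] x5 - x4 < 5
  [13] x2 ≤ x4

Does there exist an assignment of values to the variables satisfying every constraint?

Unsatisfiable

From constraint 9: x3 ≤ 5. From constraint 7: x1 ≤ 1. Hence x3 + x1 ≤ 6. But constraint 2 requires x3 + x1 = 8, and 8 > 6. Contradiction.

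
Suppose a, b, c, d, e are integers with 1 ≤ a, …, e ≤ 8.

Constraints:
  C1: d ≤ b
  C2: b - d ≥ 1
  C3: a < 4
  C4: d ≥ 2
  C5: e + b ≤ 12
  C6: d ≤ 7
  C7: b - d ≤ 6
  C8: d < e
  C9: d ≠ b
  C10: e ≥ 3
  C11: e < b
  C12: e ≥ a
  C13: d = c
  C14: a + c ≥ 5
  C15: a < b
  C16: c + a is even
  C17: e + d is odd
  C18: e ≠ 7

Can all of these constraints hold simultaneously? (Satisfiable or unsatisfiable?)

Satisfiable

Try a = 3, b = 7, c = 3, d = 3, e = 4.
Check constraint 2: b - d = 4; constraint 5: e + b = 11; constraint 7: b - d = 4. The remaining constraints are straightforward to verify.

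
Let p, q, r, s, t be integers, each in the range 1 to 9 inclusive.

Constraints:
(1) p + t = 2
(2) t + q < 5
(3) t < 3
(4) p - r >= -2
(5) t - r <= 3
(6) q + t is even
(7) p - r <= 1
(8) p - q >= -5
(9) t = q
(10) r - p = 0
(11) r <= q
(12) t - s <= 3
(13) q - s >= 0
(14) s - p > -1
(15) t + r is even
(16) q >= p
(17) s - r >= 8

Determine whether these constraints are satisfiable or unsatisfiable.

Constraints 7, 8, 13, and 17 give r − p ≥ -1, p − q ≥ -5, q − s ≥ 0, s − r ≥ 8.
Adding all 4 inequalities: the left sides telescope to 0, and the right sides sum to (-1) + (-5) + 0 + 8 = 2. So 0 ≥ 2, which is false.

Unsatisfiable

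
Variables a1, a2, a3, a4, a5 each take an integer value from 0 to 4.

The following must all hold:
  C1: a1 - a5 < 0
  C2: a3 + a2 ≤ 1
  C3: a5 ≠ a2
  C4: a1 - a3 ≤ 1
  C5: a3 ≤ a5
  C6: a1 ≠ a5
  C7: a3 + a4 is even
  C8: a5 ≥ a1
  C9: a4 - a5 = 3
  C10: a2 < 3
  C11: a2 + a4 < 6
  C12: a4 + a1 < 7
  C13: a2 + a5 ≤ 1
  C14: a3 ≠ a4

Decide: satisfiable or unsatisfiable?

The assignment a1 = 0, a2 = 0, a3 = 0, a4 = 4, a5 = 1 works:
  constraint 1 holds since a1 - a5 = -1.
  constraint 2 holds since a3 + a2 = 0.
  constraint 4 holds since a1 - a3 = 0.
The rest check out directly.

Satisfiable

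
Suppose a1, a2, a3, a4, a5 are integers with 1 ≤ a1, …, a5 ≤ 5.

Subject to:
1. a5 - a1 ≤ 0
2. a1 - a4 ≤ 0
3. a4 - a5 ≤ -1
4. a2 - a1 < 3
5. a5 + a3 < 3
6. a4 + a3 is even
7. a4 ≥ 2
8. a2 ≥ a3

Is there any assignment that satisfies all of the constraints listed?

Unsatisfiable

Constraints 1, 2, and 3 give a1 − a5 ≥ 0, a5 − a4 ≥ 1, a4 − a1 ≥ 0.
Adding all 3 inequalities: the left sides telescope to 0, and the right sides sum to 0 + 1 + 0 = 1. So 0 ≥ 1, which is false.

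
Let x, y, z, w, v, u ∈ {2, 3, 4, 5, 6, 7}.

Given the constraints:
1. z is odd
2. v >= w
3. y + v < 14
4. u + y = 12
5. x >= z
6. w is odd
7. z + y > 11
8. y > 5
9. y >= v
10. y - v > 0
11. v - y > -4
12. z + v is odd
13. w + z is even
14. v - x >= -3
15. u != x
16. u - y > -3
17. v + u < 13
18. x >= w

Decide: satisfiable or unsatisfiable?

Setting (x, y, z, w, v, u) = (6, 7, 5, 3, 6, 5) satisfies everything: constraint 3: y + v = 13; constraint 4: u + y = 12, and the others follow.

Satisfiable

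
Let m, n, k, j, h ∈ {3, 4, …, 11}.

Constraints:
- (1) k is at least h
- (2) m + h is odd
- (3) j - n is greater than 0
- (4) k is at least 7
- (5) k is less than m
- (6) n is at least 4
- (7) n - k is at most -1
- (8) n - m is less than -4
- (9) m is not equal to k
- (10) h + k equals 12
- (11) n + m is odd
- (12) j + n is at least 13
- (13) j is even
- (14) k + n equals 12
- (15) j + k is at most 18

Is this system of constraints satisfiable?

Take m = 10, n = 5, k = 7, j = 8, h = 5. Then constraint 3: j - n = 3; constraint 7: n - k = -2; constraint 8: n - m = -5, and every other listed constraint is also met.

Satisfiable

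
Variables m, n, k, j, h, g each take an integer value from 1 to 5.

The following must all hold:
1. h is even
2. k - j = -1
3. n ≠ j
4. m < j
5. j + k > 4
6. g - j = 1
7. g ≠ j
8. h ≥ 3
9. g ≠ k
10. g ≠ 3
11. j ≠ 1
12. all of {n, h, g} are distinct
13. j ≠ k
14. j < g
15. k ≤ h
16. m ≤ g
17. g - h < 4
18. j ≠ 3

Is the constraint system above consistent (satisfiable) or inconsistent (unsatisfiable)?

Try m = 2, n = 3, k = 3, j = 4, h = 4, g = 5.
Check constraint 2: k - j = -1; constraint 5: j + k = 7; constraint 6: g - j = 1. The remaining constraints are straightforward to verify.

Satisfiable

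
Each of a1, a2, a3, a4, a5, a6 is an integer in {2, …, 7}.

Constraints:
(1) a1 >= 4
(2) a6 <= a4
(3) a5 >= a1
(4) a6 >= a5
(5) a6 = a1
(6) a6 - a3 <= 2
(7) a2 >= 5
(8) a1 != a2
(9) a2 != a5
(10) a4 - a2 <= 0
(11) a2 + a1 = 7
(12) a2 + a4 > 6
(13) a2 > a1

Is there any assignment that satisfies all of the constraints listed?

From constraint 7: a2 ≥ 5. From constraint 1: a1 ≥ 4. Hence a2 + a1 ≥ 9. But constraint 11 requires a2 + a1 = 7, and 7 < 9. Contradiction.

Unsatisfiable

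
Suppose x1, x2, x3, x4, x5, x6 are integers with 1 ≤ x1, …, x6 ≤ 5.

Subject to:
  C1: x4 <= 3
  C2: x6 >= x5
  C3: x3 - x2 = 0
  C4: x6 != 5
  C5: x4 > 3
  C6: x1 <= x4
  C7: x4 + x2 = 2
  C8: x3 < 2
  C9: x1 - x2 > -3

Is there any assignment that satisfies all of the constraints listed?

Unsatisfiable

From constraint 5: x4 ≥ 4. From constraint 1: x4 ≤ 3. But 3 < 4, so no value of x4 works.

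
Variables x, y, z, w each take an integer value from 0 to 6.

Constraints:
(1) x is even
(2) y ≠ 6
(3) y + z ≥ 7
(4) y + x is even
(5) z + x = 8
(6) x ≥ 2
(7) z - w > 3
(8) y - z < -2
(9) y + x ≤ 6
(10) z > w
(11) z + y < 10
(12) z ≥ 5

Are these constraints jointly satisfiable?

Satisfiable

Take x = 2, y = 2, z = 6, w = 0. Then constraint 3: y + z = 8; constraint 5: z + x = 8, and every other listed constraint is also met.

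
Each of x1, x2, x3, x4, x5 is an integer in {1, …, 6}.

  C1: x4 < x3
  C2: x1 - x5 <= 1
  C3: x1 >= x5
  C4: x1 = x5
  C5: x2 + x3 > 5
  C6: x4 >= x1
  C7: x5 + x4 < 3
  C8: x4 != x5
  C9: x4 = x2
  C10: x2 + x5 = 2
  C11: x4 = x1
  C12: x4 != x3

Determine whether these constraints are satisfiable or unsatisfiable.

Unsatisfiable

From constraints 4 and 11, x4 = x1 = x5, so x4 = x5. But constraint 8 says x4 ≠ x5. Contradiction.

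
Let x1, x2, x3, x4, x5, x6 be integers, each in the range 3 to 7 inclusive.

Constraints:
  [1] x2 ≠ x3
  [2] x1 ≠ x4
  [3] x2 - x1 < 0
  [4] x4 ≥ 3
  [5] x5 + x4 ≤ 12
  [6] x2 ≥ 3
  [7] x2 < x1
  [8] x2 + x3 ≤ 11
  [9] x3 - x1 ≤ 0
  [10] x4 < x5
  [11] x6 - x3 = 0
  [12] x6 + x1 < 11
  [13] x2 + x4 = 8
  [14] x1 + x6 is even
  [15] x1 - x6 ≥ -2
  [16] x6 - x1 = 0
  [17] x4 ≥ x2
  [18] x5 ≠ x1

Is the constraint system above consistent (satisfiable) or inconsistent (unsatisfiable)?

One satisfying assignment is x1 = 5, x2 = 4, x3 = 5, x4 = 4, x5 = 6, x6 = 5.
For the less obvious constraints — constraint 3: x2 - x1 = -1; constraint 5: x5 + x4 = 10 — and the others hold by inspection.

Satisfiable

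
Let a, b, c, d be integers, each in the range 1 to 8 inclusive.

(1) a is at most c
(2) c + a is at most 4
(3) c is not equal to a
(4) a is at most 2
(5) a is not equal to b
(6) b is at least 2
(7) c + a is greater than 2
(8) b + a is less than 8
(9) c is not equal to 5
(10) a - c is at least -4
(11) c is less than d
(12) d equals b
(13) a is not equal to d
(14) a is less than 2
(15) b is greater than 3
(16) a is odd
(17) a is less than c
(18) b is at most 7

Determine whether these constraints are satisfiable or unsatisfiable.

Satisfiable

Take a = 1, b = 5, c = 2, d = 5. Then constraint 2: c + a = 3; constraint 7: c + a = 3; constraint 8: b + a = 6, and every other listed constraint is also met.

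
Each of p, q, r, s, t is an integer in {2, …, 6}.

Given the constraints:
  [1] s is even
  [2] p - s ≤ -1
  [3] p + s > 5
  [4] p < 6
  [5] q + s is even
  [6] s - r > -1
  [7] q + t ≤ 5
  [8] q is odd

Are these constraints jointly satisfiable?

Constraint 8 makes q odd and constraint 1 makes s even, so q + s must be odd. Constraint 5 says q + s is even — contradiction.

Unsatisfiable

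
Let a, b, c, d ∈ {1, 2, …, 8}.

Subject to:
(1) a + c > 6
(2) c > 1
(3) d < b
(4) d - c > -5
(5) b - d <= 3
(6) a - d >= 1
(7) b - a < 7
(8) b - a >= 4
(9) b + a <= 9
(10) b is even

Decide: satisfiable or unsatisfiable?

Constraints 5, 6, and 8 give a − d ≥ 1, d − b ≥ -3, b − a ≥ 4.
Adding all 3 inequalities: the left sides telescope to 0, and the right sides sum to 1 + (-3) + 4 = 2. So 0 ≥ 2, which is false.

Unsatisfiable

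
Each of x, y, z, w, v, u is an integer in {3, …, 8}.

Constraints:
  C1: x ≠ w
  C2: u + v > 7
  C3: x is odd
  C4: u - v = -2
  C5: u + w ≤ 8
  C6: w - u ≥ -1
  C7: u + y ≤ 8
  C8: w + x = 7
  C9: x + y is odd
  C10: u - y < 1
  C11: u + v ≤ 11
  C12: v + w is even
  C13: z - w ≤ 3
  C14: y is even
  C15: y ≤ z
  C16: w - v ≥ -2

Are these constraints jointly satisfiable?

Take x = 3, y = 4, z = 7, w = 4, v = 6, u = 4. Then constraint 2: u + v = 10; constraint 4: u - v = -2; constraint 5: u + w = 8, and every other listed constraint is also met.

Satisfiable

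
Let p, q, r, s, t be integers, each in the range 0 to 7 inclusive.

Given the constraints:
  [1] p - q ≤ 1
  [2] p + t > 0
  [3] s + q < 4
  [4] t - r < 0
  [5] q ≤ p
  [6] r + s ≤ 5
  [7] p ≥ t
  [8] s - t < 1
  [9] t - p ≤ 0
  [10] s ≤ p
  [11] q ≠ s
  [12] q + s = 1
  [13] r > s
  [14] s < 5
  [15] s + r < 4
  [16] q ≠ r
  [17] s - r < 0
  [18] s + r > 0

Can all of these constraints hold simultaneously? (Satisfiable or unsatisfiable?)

Satisfiable

The assignment p = 1, q = 1, r = 3, s = 0, t = 0 works:
  constraint 1 holds since p - q = 0.
  constraint 2 holds since p + t = 1.
  constraint 3 holds since s + q = 1.
The rest check out directly.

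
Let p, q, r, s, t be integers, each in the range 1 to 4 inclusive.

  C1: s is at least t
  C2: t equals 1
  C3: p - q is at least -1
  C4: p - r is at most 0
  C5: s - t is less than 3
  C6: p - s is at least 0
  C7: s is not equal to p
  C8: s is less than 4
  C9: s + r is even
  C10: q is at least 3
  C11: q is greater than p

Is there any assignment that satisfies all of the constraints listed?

Setting (p, q, r, s, t) = (2, 3, 3, 1, 1) satisfies everything: constraint 3: p - q = -1; constraint 4: p - r = -1; constraint 5: s - t = 0, and the others follow.

Satisfiable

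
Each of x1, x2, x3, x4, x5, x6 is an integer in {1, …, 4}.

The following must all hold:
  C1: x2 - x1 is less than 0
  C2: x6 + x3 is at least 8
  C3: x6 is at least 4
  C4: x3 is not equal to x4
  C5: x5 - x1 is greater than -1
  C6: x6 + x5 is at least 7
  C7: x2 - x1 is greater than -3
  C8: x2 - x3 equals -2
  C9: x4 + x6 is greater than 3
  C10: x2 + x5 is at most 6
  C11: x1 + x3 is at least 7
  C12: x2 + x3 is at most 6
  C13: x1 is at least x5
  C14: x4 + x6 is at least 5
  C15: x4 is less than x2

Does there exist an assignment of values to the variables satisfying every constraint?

Take x1 = 4, x2 = 2, x3 = 4, x4 = 1, x5 = 4, x6 = 4. Then constraint 1: x2 - x1 = -2; constraint 2: x6 + x3 = 8; constraint 5: x5 - x1 = 0, and every other listed constraint is also met.

Satisfiable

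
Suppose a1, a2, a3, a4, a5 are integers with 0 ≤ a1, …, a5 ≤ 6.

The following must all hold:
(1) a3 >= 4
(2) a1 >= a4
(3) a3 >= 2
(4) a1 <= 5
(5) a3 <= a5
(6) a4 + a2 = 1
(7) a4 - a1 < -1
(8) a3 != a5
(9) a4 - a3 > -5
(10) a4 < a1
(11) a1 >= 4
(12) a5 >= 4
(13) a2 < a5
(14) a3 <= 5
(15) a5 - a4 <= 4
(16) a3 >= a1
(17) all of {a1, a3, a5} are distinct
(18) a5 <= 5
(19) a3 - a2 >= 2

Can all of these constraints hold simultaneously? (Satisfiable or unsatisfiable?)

Unsatisfiable

Constraints 1, 4, 11, 12, 14, and 18 confine each of a1, a3, a5 to the 2 values {4, 5}.
Constraint 17 requires all 3 of them to be distinct, but only 2 values are available — impossible by the pigeonhole principle.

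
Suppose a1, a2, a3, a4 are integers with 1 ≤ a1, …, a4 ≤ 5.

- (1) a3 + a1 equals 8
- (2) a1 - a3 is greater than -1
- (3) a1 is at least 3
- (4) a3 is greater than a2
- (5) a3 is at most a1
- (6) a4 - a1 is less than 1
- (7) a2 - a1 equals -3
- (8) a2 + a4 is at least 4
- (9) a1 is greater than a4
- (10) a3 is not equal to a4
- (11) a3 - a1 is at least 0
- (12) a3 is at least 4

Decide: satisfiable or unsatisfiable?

Satisfiable

The assignment a1 = 4, a2 = 1, a3 = 4, a4 = 3 works:
  constraint 1 holds since a3 + a1 = 8.
  constraint 2 holds since a1 - a3 = 0.
The rest check out directly.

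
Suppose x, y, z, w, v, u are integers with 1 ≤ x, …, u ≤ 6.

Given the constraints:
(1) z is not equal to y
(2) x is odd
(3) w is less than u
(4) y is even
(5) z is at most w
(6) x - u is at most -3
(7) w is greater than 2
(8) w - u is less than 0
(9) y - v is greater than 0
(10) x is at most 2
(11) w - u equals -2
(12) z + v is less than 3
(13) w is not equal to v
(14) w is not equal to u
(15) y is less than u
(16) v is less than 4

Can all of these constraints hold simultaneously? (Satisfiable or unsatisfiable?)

Satisfiable

The assignment x = 1, y = 2, z = 1, w = 4, v = 1, u = 6 works:
  constraint 6 holds since x - u = -5.
  constraint 8 holds since w - u = -2.
  constraint 9 holds since y - v = 1.
The rest check out directly.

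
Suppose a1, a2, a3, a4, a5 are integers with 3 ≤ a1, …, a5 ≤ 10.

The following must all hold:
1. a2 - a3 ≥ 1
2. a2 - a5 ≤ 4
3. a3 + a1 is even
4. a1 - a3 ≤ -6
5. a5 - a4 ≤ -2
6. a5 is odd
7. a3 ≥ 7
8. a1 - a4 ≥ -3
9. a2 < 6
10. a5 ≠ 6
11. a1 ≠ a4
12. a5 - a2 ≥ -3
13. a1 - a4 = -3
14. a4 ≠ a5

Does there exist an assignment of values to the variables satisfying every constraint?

Unsatisfiable

Constraints 1, 2, 4, 5, and 8 give a2 − a3 ≥ 1, a3 − a1 ≥ 6, a1 − a4 ≥ -3, a4 − a5 ≥ 2, a5 − a2 ≥ -4.
Adding all 5 inequalities: the left sides telescope to 0, and the right sides sum to 1 + 6 + (-3) + 2 + (-4) = 2. So 0 ≥ 2, which is false.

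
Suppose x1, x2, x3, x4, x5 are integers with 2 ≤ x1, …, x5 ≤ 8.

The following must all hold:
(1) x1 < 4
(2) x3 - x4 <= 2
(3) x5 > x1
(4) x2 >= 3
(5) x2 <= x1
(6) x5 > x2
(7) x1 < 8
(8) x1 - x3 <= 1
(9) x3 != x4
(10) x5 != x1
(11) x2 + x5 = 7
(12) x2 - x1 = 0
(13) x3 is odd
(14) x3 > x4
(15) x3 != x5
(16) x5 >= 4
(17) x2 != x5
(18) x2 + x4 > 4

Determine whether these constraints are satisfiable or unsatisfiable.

Satisfiable

The assignment x1 = 3, x2 = 3, x3 = 5, x4 = 3, x5 = 4 works:
  constraint 2 holds since x3 - x4 = 2.
  constraint 8 holds since x1 - x3 = -2.
The rest check out directly.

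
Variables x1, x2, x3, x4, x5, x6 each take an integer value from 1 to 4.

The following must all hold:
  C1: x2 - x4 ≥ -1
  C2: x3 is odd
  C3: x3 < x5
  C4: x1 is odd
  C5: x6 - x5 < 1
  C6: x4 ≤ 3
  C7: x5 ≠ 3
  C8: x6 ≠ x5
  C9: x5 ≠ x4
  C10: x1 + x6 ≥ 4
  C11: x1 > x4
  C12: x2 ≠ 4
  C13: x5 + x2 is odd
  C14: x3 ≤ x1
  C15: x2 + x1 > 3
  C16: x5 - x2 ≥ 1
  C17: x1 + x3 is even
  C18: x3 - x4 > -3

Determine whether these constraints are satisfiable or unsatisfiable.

Satisfiable

Setting (x1, x2, x3, x4, x5, x6) = (3, 1, 1, 1, 2, 1) satisfies everything: constraint 1: x2 - x4 = 0; constraint 5: x6 - x5 = -1; constraint 10: x1 + x6 = 4, and the others follow.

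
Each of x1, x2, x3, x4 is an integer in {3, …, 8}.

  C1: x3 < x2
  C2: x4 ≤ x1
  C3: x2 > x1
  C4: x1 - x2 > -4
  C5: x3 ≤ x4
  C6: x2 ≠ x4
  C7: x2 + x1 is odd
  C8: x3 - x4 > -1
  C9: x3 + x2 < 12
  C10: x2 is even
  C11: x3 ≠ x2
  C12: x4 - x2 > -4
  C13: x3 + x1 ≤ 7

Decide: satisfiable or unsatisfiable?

Satisfiable

Setting (x1, x2, x3, x4) = (3, 6, 3, 3) satisfies everything: constraint 4: x1 - x2 = -3; constraint 8: x3 - x4 = 0, and the others follow.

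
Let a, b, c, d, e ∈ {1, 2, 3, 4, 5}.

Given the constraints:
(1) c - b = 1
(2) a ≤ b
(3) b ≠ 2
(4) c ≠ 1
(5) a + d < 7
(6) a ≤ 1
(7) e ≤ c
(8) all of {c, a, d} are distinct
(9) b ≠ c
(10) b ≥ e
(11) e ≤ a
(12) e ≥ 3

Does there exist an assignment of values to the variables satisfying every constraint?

From constraint 12: e ≥ 3. From constraints 6 and 11: e ≤ a and a ≤ 1, so e ≤ 1. But 1 < 3, so no value of e works.

Unsatisfiable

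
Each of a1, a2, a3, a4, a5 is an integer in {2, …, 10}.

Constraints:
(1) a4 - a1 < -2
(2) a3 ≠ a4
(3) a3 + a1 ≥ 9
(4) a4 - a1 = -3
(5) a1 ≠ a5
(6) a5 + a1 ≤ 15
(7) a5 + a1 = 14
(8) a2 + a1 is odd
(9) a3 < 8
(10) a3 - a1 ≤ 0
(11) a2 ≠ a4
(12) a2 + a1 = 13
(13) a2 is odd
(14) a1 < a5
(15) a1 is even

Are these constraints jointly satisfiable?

Satisfiable

Try a1 = 6, a2 = 7, a3 = 6, a4 = 3, a5 = 8.
Check constraint 1: a4 - a1 = -3; constraint 3: a3 + a1 = 12. The remaining constraints are straightforward to verify.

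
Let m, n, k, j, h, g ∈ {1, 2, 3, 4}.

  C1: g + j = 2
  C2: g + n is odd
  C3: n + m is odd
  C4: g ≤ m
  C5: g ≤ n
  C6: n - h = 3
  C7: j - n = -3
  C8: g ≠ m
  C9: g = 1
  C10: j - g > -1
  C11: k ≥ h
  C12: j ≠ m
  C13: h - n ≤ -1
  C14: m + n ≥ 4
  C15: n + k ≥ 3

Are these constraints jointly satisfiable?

Satisfiable

The assignment m = 3, n = 4, k = 1, j = 1, h = 1, g = 1 works:
  constraint 1 holds since g + j = 2.
  constraint 6 holds since n - h = 3.
The rest check out directly.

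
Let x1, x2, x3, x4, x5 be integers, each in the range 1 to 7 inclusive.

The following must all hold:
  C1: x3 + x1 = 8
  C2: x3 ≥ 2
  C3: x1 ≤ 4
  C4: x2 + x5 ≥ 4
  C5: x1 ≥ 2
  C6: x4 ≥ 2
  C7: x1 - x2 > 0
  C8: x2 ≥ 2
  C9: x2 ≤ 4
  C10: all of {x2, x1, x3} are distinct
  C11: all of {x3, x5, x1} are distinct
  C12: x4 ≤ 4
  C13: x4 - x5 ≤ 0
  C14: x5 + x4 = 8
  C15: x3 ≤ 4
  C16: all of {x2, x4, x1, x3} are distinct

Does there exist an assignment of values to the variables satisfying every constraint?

Unsatisfiable

Constraints 2, 3, 5, 6, 8, 9, 12, and 15 confine each of x2, x4, x1, x3 to the 3 values {2, …, 4}.
Constraint 16 requires all 4 of them to be distinct, but only 3 values are available — impossible by the pigeonhole principle.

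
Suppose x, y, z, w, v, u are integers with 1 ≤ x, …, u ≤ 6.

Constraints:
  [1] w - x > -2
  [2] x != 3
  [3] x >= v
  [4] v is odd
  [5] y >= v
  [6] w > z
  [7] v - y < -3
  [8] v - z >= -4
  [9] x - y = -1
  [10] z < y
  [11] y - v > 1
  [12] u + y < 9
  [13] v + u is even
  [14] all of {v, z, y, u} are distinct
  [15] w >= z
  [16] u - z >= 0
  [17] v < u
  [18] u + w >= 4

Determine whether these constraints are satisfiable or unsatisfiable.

Setting (x, y, z, w, v, u) = (4, 5, 2, 4, 1, 3) satisfies everything: constraint 1: w - x = 0; constraint 7: v - y = -4; constraint 8: v - z = -1, and the others follow.

Satisfiable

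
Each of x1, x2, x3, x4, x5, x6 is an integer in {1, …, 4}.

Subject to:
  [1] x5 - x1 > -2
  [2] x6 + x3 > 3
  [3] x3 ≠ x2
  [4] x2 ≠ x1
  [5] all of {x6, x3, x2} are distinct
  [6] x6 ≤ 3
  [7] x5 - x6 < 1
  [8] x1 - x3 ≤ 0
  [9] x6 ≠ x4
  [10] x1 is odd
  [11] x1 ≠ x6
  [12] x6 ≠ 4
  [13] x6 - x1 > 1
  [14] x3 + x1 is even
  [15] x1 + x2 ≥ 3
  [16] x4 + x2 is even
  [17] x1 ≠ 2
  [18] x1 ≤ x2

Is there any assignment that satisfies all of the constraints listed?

One satisfying assignment is x1 = 1, x2 = 2, x3 = 1, x4 = 4, x5 = 1, x6 = 3.
For the less obvious constraints — constraint 1: x5 - x1 = 0; constraint 2: x6 + x3 = 4; constraint 7: x5 - x6 = -2 — and the others hold by inspection.

Satisfiable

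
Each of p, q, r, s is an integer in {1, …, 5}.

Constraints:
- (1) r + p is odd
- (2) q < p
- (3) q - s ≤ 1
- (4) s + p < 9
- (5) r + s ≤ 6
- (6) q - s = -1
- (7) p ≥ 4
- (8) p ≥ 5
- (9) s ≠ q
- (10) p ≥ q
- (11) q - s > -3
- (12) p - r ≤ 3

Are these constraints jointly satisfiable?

Satisfiable

Take p = 5, q = 1, r = 4, s = 2. Then constraint 3: q - s = -1; constraint 4: s + p = 7; constraint 5: r + s = 6, and every other listed constraint is also met.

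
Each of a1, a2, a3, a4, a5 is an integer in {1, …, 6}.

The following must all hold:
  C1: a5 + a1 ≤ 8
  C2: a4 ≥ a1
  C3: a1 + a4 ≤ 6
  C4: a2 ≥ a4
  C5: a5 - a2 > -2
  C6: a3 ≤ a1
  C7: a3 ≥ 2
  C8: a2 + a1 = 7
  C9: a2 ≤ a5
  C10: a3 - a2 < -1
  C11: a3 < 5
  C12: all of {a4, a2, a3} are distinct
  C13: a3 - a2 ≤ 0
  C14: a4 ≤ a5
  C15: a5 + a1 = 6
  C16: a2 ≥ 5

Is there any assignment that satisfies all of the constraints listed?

Unsatisfiable

From constraints 9 and 16: a5 ≥ a2 ≥ 5. From constraints 6 and 7: a1 ≥ a3 ≥ 2. Hence a5 + a1 ≥ 7. But constraint 15 requires a5 + a1 = 6, and 6 < 7. Contradiction.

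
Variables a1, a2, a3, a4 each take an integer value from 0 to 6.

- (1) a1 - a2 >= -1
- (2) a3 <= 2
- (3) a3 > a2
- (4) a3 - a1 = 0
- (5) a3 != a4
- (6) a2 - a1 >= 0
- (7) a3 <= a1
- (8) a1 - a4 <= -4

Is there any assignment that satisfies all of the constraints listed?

Constraints 3, 6, and 7 give a3 ≤ a1, a1 ≤ a2, a2 < a3. Chaining: a3 ≤ a1 ≤ a2 < a3, which forces a3 < a3 — impossible.

Unsatisfiable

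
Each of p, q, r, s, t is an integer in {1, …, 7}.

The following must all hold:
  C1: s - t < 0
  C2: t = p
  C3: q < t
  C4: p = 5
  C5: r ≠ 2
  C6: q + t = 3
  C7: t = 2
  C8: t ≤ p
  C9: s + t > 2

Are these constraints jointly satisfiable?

Unsatisfiable

Constraint 7 fixes t = 2 and constraint 4 fixes p = 5, but constraint 2 requires t = p. Since 2 ≠ 5, contradiction.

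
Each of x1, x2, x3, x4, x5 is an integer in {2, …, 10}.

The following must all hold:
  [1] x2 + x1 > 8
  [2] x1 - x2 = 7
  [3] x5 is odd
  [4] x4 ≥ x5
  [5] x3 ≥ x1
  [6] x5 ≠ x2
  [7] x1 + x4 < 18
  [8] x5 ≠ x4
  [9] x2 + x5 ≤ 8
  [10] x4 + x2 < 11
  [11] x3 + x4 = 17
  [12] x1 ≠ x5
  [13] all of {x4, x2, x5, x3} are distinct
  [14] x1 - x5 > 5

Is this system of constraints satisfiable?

Satisfiable

One satisfying assignment is x1 = 9, x2 = 2, x3 = 9, x4 = 8, x5 = 3.
For the less obvious constraints — constraint 1: x2 + x1 = 11; constraint 2: x1 - x2 = 7; constraint 7: x1 + x4 = 17 — and the others hold by inspection.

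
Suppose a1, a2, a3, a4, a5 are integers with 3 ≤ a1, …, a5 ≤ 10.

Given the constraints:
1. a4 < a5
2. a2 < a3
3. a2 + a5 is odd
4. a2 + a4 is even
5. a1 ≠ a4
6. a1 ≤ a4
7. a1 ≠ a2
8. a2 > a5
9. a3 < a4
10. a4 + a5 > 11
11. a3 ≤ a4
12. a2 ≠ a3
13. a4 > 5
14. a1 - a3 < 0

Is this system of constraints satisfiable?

Unsatisfiable

Constraints 1, 2, 8, and 9 give a4 < a5, a5 < a2, a2 < a3, a3 < a4. Chaining: a4 < a5 < a2 < a3 < a4, which forces a4 < a4 — impossible.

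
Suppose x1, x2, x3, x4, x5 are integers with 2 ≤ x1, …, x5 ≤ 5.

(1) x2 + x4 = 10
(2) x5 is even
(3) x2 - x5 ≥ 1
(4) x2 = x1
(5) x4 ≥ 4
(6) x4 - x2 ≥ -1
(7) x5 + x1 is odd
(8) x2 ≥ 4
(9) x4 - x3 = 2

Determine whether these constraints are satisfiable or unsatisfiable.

Satisfiable

Try x1 = 5, x2 = 5, x3 = 3, x4 = 5, x5 = 2.
Check constraint 1: x2 + x4 = 10; constraint 3: x2 - x5 = 3; constraint 6: x4 - x2 = 0. The remaining constraints are straightforward to verify.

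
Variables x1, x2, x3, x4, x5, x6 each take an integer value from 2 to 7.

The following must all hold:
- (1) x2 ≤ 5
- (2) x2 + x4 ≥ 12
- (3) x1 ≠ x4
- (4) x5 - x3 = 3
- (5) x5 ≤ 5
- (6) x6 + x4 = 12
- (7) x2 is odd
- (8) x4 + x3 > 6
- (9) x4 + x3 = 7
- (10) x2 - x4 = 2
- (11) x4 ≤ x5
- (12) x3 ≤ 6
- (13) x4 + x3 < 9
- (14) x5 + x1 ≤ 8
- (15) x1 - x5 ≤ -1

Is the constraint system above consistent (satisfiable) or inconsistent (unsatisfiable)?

From constraint 1: x2 ≤ 5. From constraints 5 and 11: x4 ≤ x5 ≤ 5. Hence x2 + x4 ≤ 10. But constraint 2 requires x2 + x4 ≥ 12, and 12 > 10. Contradiction.

Unsatisfiable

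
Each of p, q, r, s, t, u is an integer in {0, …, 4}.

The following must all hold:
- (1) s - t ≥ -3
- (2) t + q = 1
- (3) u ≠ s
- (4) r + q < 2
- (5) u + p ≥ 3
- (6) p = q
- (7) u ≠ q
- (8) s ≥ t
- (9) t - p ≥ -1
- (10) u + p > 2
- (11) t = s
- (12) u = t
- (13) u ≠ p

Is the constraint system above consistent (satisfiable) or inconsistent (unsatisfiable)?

Unsatisfiable

From constraints 11 and 12, u = t = s, so u = s. But constraint 3 says u ≠ s. Contradiction.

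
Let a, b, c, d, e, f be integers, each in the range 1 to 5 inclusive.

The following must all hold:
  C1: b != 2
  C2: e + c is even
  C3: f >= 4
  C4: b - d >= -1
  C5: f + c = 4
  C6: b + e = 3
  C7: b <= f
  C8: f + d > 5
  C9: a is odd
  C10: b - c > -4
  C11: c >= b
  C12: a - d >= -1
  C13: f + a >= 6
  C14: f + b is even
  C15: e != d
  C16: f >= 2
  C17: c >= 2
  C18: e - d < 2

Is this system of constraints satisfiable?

Unsatisfiable

From constraint 3: f ≥ 4. From constraint 17: c ≥ 2. Hence f + c ≥ 6. But constraint 5 requires f + c = 4, and 4 < 6. Contradiction.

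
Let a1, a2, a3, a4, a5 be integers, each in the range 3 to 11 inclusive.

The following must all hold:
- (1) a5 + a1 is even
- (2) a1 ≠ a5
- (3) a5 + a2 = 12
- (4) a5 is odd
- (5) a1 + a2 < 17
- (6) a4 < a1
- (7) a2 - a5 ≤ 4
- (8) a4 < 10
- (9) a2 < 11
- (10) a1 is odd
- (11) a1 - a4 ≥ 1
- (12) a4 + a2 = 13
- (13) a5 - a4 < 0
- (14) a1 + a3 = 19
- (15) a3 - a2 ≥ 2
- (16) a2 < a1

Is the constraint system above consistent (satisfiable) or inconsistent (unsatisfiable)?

The assignment a1 = 9, a2 = 7, a3 = 10, a4 = 6, a5 = 5 works:
  constraint 3 holds since a5 + a2 = 12.
  constraint 5 holds since a1 + a2 = 16.
  constraint 7 holds since a2 - a5 = 2.
The rest check out directly.

Satisfiable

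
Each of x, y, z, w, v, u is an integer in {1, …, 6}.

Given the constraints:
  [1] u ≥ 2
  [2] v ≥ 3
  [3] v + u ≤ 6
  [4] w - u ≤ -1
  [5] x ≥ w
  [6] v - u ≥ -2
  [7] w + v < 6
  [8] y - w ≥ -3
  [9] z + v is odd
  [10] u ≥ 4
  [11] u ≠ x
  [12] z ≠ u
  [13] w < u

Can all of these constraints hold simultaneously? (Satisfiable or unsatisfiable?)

Unsatisfiable

From constraint 2: v ≥ 3. From constraint 10: u ≥ 4. Hence v + u ≥ 7. But constraint 3 requires v + u ≤ 6, and 6 < 7. Contradiction.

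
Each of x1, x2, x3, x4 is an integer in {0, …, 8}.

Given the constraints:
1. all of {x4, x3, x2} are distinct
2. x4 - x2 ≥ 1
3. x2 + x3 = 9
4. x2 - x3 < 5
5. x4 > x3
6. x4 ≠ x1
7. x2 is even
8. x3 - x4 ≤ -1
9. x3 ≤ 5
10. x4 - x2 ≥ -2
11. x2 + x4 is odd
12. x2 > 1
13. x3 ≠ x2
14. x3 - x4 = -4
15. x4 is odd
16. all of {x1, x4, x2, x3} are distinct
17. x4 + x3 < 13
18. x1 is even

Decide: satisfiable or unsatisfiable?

Satisfiable

Try x1 = 0, x2 = 6, x3 = 3, x4 = 7.
Check constraint 2: x4 - x2 = 1; constraint 3: x2 + x3 = 9; constraint 4: x2 - x3 = 3. The remaining constraints are straightforward to verify.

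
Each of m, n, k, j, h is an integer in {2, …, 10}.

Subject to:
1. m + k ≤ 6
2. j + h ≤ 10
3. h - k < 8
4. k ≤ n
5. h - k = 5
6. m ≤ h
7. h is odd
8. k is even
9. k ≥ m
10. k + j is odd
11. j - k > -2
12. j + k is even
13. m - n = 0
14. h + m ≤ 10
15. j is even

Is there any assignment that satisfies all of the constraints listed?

Constraint 8 makes k even and constraint 15 makes j even, so k + j must be even. Constraint 10 says k + j is odd — contradiction.

Unsatisfiable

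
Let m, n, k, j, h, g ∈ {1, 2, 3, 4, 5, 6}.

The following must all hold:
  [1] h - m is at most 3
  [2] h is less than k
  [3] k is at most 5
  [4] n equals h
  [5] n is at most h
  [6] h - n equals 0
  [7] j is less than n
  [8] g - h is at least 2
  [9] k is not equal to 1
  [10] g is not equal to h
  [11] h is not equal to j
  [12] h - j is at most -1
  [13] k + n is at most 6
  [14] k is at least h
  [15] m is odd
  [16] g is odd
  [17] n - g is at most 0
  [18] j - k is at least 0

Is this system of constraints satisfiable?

Constraints 2, 5, 7, and 18 give n ≤ h, h < k, k ≤ j, j < n. Chaining: n ≤ h < k ≤ j < n, which forces n < n — impossible.

Unsatisfiable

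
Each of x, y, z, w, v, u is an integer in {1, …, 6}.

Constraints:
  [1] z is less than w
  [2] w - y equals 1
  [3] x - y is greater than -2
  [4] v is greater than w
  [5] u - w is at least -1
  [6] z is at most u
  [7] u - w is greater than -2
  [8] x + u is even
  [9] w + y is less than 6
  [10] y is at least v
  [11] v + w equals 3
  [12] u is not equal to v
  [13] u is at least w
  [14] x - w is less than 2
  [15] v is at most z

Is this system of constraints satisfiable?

Unsatisfiable

Constraints 1, 4, and 15 give w < v, v ≤ z, z < w. Chaining: w < v ≤ z < w, which forces w < w — impossible.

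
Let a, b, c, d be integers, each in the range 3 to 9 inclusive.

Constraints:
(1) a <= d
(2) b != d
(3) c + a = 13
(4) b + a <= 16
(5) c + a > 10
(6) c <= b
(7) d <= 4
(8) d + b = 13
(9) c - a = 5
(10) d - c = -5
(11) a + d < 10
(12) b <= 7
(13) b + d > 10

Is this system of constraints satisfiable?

Unsatisfiable

From constraints 6 and 12: c ≤ b ≤ 7. From constraints 1 and 7: a ≤ d ≤ 4. Hence c + a ≤ 11. But constraint 3 requires c + a = 13, and 13 > 11. Contradiction.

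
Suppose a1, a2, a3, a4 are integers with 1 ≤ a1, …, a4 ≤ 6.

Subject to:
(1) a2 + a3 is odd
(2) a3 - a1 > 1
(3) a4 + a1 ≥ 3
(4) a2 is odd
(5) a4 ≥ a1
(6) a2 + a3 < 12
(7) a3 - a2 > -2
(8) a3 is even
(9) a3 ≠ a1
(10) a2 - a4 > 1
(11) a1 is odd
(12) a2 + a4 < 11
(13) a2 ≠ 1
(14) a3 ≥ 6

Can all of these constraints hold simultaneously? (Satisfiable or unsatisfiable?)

Satisfiable

Take a1 = 3, a2 = 5, a3 = 6, a4 = 3. Then constraint 2: a3 - a1 = 3; constraint 3: a4 + a1 = 6; constraint 6: a2 + a3 = 11, and every other listed constraint is also met.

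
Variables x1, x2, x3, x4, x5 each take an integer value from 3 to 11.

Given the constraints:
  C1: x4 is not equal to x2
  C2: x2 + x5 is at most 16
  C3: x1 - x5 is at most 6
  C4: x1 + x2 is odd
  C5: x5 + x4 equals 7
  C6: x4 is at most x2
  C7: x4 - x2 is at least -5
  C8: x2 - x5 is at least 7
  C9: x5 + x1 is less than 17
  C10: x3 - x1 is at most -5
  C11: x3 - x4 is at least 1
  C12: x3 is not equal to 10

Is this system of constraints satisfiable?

Unsatisfiable

Constraints 3, 7, 8, 10, and 11 give x2 − x5 ≥ 7, x5 − x1 ≥ -6, x1 − x3 ≥ 5, x3 − x4 ≥ 1, x4 − x2 ≥ -5.
Adding all 5 inequalities: the left sides telescope to 0, and the right sides sum to 7 + (-6) + 5 + 1 + (-5) = 2. So 0 ≥ 2, which is false.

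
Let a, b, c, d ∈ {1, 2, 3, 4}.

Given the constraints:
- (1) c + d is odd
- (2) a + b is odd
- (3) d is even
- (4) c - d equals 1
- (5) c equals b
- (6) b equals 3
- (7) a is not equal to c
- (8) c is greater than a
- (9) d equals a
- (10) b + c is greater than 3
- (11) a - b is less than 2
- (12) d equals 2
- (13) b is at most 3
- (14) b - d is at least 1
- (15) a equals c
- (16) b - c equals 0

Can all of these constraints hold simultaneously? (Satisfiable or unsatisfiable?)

Constraint 12 fixes d = 2 and constraint 6 fixes b = 3. Constraints 5, 9, and 15 give d = a = c = b, so d = b. But 2 ≠ 3 — contradiction.

Unsatisfiable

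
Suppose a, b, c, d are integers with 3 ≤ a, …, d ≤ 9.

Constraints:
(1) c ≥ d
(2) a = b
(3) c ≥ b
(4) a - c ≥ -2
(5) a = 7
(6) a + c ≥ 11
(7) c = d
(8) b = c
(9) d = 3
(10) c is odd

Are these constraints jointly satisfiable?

Constraint 5 fixes a = 7 and constraint 9 fixes d = 3. Constraints 2, 7, and 8 give a = b = c = d, so a = d. But 7 ≠ 3 — contradiction.

Unsatisfiable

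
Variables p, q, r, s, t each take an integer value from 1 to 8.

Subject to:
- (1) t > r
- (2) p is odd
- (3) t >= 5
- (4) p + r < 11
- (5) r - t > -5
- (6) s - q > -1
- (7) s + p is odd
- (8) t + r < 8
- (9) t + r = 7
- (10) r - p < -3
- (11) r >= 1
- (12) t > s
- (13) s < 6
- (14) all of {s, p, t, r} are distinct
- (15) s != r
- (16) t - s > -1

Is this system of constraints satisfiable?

The assignment p = 7, q = 4, r = 2, s = 4, t = 5 works:
  constraint 4 holds since p + r = 9.
  constraint 5 holds since r - t = -3.
  constraint 6 holds since s - q = 0.
The rest check out directly.

Satisfiable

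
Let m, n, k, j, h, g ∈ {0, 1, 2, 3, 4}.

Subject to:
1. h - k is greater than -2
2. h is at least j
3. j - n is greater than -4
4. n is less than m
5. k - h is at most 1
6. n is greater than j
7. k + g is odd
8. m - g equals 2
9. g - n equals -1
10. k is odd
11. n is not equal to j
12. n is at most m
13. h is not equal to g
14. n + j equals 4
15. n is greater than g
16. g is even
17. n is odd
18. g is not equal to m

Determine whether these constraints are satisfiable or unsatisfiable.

Satisfiable

One satisfying assignment is m = 4, n = 3, k = 3, j = 1, h = 4, g = 2.
For the less obvious constraints — constraint 1: h - k = 1; constraint 3: j - n = -2 — and the others hold by inspection.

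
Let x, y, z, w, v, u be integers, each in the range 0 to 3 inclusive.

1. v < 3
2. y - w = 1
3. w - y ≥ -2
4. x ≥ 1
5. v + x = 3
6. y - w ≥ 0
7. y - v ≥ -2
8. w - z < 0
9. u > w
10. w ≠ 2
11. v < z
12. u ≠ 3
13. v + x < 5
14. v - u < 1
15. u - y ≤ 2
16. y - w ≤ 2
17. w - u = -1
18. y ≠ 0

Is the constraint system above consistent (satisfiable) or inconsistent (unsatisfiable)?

Try x = 1, y = 2, z = 3, w = 1, v = 2, u = 2.
Check constraint 2: y - w = 1; constraint 3: w - y = -1; constraint 5: v + x = 3. The remaining constraints are straightforward to verify.

Satisfiable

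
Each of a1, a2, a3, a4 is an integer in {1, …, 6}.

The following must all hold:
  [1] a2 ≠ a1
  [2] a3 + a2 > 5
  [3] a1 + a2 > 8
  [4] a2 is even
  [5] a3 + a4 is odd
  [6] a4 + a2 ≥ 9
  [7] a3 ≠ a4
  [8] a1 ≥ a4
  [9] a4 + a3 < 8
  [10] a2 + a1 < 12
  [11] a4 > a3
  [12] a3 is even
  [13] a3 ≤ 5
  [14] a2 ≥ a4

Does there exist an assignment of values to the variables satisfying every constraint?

Satisfiable

The assignment a1 = 3, a2 = 6, a3 = 2, a4 = 3 works:
  constraint 2 holds since a3 + a2 = 8.
  constraint 3 holds since a1 + a2 = 9.
  constraint 6 holds since a4 + a2 = 9.
The rest check out directly.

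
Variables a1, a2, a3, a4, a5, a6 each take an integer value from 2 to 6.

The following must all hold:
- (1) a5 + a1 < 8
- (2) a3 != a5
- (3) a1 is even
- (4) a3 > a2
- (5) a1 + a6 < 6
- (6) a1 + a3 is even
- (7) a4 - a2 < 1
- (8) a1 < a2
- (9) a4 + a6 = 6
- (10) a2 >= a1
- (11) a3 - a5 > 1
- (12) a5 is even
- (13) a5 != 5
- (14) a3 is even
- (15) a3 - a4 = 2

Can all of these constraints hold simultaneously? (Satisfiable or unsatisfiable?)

Satisfiable

Setting (a1, a2, a3, a4, a5, a6) = (2, 5, 6, 4, 4, 2) satisfies everything: constraint 1: a5 + a1 = 6; constraint 5: a1 + a6 = 4; constraint 7: a4 - a2 = -1, and the others follow.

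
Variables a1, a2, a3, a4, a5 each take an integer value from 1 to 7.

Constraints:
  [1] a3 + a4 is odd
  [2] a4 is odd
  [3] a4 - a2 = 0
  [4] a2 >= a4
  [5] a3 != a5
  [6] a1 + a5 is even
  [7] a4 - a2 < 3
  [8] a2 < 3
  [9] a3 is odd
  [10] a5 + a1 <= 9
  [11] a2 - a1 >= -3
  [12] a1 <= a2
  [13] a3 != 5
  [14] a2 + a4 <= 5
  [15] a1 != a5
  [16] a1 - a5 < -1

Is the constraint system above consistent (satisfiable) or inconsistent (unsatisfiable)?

Constraint 9 makes a3 odd and constraint 2 makes a4 odd, so a3 + a4 must be even. Constraint 1 says a3 + a4 is odd — contradiction.

Unsatisfiable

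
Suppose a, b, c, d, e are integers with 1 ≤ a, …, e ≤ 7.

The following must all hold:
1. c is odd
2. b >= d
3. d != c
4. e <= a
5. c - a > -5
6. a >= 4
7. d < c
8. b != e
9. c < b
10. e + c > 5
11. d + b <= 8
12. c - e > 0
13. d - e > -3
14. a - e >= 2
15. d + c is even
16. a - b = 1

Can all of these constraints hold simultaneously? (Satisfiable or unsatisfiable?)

Satisfiable

The assignment a = 7, b = 6, c = 5, d = 1, e = 2 works:
  constraint 5 holds since c - a = -2.
  constraint 10 holds since e + c = 7.
The rest check out directly.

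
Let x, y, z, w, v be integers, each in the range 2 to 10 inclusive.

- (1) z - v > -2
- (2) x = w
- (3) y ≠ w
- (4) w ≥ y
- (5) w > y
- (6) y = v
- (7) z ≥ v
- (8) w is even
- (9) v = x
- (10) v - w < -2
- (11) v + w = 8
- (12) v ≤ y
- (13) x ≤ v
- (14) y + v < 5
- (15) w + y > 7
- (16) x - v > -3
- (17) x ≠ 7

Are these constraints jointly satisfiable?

From constraints 2, 6, and 9, y = v = x = w, so y = w. But constraint 3 says y ≠ w. Contradiction.

Unsatisfiable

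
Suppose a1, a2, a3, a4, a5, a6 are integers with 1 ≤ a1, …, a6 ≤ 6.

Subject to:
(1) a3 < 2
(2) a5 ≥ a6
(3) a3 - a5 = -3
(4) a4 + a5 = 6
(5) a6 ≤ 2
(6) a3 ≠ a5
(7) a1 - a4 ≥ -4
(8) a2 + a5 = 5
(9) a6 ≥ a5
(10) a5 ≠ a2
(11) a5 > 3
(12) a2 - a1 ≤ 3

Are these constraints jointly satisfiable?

Unsatisfiable

From constraint 11: a5 ≥ 4. From constraints 5 and 9: a5 ≤ a6 and a6 ≤ 2, so a5 ≤ 2. But 2 < 4, so no value of a5 works.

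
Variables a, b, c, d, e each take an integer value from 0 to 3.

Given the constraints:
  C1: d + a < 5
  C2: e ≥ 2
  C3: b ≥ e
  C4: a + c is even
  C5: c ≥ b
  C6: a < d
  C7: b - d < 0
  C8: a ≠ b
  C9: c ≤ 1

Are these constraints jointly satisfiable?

Unsatisfiable

From constraints 2 and 3: b ≥ e and e ≥ 2, so b ≥ 2. From constraints 5 and 9: b ≤ c and c ≤ 1, so b ≤ 1. But 1 < 2, so no value of b works.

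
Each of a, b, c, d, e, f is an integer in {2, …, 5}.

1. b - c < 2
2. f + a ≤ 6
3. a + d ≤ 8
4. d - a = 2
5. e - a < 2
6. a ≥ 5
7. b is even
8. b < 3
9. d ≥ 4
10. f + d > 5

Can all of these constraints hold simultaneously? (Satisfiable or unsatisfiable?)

Unsatisfiable

From constraint 6: a ≥ 5. From constraint 9: d ≥ 4. Hence a + d ≥ 9. But constraint 3 requires a + d ≤ 8, and 8 < 9. Contradiction.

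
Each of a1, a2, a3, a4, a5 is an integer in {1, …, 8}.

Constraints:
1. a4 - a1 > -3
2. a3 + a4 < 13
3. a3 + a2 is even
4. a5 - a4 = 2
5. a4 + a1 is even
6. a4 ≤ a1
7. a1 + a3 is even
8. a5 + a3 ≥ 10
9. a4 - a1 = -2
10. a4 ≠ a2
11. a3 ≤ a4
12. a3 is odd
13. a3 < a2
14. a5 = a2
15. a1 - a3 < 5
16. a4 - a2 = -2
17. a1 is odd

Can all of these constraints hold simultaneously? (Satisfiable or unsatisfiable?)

One satisfying assignment is a1 = 7, a2 = 7, a3 = 5, a4 = 5, a5 = 7.
For the less obvious constraints — constraint 1: a4 - a1 = -2; constraint 2: a3 + a4 = 10 — and the others hold by inspection.

Satisfiable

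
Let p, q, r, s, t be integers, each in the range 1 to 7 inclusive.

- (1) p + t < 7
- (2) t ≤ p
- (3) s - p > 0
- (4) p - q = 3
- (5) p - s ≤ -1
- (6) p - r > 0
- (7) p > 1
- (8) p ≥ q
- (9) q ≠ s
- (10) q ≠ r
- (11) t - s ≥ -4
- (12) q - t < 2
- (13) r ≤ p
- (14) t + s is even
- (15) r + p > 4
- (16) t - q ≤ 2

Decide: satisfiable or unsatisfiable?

One satisfying assignment is p = 4, q = 1, r = 2, s = 6, t = 2.
For the less obvious constraints — constraint 1: p + t = 6; constraint 3: s - p = 2; constraint 4: p - q = 3 — and the others hold by inspection.

Satisfiable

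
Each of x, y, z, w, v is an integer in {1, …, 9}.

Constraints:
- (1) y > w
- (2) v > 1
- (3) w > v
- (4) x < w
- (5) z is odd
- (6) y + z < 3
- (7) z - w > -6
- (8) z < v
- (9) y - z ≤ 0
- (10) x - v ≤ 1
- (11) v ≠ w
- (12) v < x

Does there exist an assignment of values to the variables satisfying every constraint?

Unsatisfiable

Constraints 1, 4, 8, 9, and 12 give v < x, x < w, w < y, y ≤ z, z < v. Chaining: v < x < w < y ≤ z < v, which forces v < v — impossible.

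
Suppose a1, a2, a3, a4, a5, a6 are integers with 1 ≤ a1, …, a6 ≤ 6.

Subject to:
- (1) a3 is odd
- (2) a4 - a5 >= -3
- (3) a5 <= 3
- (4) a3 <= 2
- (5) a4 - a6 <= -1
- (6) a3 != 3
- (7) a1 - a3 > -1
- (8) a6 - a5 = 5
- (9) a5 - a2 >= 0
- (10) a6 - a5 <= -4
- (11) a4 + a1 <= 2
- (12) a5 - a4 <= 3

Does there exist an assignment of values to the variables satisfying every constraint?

Constraints 2, 5, and 10 give a6 − a4 ≥ 1, a4 − a5 ≥ -3, a5 − a6 ≥ 4.
Adding all 3 inequalities: the left sides telescope to 0, and the right sides sum to 1 + (-3) + 4 = 2. So 0 ≥ 2, which is false.

Unsatisfiable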